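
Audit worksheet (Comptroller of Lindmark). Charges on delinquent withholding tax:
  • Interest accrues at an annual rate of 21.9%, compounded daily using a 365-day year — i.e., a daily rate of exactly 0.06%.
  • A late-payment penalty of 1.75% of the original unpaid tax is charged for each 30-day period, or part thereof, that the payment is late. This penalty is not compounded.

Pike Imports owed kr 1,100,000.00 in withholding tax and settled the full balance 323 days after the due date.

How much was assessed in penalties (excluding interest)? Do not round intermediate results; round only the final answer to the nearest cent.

kr 211,750.00

Penalty periods: ⌈323/30⌉ = 11; penalty = 11 × 1.75% × kr 1,100,000.00 = kr 211,750.00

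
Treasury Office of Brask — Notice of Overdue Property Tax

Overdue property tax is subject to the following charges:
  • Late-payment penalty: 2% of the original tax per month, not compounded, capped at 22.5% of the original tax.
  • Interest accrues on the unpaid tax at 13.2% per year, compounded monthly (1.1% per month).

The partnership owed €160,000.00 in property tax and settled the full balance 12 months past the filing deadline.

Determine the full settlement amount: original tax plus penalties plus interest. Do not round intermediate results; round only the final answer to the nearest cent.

Penalty (uncapped): 12 × 2% × €160,000.00 = €38,400.00; cap = 22.5% × €160,000.00 = €36,000.00 → penalty = €36,000.00
Interest: €160,000.00 × ((1 + 0.011)^12 − 1) = €160,000.00 × 0.1402862… = €22,445.7914…
Total = €160,000.00 + €36,000.0000 + €22,445.7914… = €218,445.79

€218,445.79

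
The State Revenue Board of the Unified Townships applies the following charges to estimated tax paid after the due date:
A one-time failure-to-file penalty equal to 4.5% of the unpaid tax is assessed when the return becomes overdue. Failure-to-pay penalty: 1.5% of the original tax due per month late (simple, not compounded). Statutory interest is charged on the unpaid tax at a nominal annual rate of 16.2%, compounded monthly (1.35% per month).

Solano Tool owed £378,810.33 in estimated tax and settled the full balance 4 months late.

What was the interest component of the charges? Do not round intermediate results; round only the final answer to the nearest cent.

£20,873.73

Interest: £378,810.33 × ((1 + 0.0135)^4 − 1) = £378,810.33 × 0.0551034… = £20,873.7276…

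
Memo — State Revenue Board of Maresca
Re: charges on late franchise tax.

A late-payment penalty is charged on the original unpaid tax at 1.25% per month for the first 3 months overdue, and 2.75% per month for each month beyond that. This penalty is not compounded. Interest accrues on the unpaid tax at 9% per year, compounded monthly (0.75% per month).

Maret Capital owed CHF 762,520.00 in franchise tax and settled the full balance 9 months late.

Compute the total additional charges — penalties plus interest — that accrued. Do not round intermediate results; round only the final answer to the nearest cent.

CHF 207,451.83

Penalty, months 1–3: 3 × 1.25% × CHF 762,520.00 = CHF 28,594.50
Penalty, months 4–9: 6 × 2.75% × CHF 762,520.00 = CHF 125,815.80
Interest: CHF 762,520.00 × ((1 + 0.0075)^9 − 1) = CHF 762,520.00 × 0.0695608… = CHF 53,041.5311…
Penalties + interest = CHF 154,410.3000 + CHF 53,041.5311… = CHF 207,451.83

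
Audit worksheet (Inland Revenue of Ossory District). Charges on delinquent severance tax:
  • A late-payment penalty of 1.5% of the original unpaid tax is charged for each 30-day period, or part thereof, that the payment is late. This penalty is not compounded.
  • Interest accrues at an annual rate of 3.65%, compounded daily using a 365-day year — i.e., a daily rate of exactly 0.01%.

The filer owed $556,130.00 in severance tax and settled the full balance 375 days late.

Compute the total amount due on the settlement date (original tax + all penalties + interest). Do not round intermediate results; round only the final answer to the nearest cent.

Penalty periods: ⌈375/30⌉ = 13; penalty = 13 × 1.5% × $556,130.00 = $108,445.35
Interest: $556,130.00 × ((1 + 0.0001)^375 − 1) = $556,130.00 × 0.03821005… = $21,249.7554…
Total = $556,130.00 + $108,445.3500 + $21,249.7554… = $685,825.11

$685,825.11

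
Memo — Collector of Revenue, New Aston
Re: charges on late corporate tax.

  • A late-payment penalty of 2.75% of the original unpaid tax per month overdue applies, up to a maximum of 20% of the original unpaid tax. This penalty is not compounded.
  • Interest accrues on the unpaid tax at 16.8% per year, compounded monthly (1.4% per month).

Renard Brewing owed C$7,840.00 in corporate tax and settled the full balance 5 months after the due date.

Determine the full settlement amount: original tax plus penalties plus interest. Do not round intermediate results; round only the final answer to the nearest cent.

Penalty: 5 × 2.75% × C$7,840.00 = C$1,078.00 (below the 20% cap of C$1,568.00)
Interest: C$7,840.00 × ((1 + 0.014)^5 − 1) = C$7,840.00 × 0.0719876… = C$564.3830…
Total = C$7,840.00 + C$1,078.0000 + C$564.3830… = C$9,482.38

C$9,482.38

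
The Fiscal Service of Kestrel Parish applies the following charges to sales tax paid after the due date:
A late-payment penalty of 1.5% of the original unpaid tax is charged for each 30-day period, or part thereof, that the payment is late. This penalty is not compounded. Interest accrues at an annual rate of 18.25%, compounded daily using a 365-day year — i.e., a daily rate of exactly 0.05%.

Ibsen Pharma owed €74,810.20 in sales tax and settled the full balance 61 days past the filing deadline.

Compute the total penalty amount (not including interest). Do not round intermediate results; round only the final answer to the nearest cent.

Penalty periods: ⌈61/30⌉ = 3; penalty = 3 × 1.5% × €74,810.20 = €3,366.46…

€3,366.46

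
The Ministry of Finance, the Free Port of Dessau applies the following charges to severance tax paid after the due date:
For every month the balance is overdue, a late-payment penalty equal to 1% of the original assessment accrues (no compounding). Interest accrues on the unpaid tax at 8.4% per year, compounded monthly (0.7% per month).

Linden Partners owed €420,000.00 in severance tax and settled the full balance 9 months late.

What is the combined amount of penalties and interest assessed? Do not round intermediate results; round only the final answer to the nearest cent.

€65,013.11

Late-payment penalty = 1% × €420,000.00 × 9 mo = €37,800.00
Interest: €420,000.00 × ((1 + 0.007)^9 − 1) = €420,000.00 × 0.0647931… = €27,213.1090…
Penalties + interest = €37,800.0000 + €27,213.1090… = €65,013.11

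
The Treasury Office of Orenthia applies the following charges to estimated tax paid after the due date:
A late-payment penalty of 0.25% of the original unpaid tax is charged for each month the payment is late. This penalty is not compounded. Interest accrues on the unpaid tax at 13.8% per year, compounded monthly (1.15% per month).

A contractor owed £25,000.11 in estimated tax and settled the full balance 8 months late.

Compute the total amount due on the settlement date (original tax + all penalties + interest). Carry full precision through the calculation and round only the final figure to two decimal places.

£27,894.86

Late-payment penalty = 0.25% × £25,000.11 × 8 mo = £500.00…
Interest: £25,000.11 × ((1 + 0.0115)^8 − 1) = £25,000.11 × 0.0957894… = £2,394.7457…
Total = £25,000.11 + £500.0022 + £2,394.7457… = £27,894.86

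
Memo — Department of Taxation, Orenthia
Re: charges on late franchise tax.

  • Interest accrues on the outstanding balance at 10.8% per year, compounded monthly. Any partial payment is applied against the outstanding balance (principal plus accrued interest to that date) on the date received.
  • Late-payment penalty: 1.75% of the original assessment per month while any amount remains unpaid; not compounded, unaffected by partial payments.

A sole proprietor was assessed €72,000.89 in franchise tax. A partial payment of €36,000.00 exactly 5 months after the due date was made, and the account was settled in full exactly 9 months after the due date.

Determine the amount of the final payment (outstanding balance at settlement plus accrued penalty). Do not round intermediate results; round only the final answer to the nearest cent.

€52,073.92

Monthly rate = 10.8% ÷ 12 = 0.9%
Balance at month 5: €72,000.8900 × (1 + 0.009)^5 = €75,299.7780…
After €36,000.00 payment: €75,299.7780… − €36,000.00 = €39,299.7780…
Balance at month 9: €39,299.7780… × (1 + 0.009)^4 = €40,733.7846…
Penalty: 9 × 1.75% × €72,000.89 = €11,340.14…
Final settlement = outstanding balance + penalty = €40,733.7846… + €11,340.14… = €52,073.92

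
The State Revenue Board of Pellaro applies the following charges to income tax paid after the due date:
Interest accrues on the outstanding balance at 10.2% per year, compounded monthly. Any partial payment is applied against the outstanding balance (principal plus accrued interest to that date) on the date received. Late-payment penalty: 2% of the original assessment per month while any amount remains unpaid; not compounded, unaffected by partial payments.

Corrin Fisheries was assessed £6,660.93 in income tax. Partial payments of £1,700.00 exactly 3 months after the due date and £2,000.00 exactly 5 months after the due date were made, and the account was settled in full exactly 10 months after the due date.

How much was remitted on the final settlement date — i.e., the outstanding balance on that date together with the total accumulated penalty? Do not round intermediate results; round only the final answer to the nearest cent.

Monthly rate = 10.2% ÷ 12 = 0.85%
Balance at month 3: £6,660.9300 × (1 + 0.0085)^3 = £6,832.2316…
After £1,700.00 payment: £6,832.2316… − £1,700.00 = £5,132.2316…
Balance at month 5: £5,132.2316… × (1 + 0.0085)^2 = £5,219.8503…
After £2,000.00 payment: £5,219.8503… − £2,000.00 = £3,219.8503…
Balance at month 10: £3,219.8503… × (1 + 0.0085)^5 = £3,359.0401…
Penalty: 10 × 2% × £6,660.93 = £1,332.19…
Final settlement = outstanding balance + penalty = £3,359.0401… + £1,332.19… = £4,691.23

£4,691.23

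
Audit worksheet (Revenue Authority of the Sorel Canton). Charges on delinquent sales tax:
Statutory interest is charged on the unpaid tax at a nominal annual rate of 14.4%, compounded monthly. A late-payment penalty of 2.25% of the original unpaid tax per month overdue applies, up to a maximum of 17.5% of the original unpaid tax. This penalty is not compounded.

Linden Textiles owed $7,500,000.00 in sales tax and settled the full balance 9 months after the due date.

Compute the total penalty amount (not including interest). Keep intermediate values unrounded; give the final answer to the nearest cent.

Penalty (uncapped): 9 × 2.25% × $7,500,000.00 = $1,518,750.00; cap = 17.5% × $7,500,000.00 = $1,312,500.00 → penalty = $1,312,500.00

$1,312,500.00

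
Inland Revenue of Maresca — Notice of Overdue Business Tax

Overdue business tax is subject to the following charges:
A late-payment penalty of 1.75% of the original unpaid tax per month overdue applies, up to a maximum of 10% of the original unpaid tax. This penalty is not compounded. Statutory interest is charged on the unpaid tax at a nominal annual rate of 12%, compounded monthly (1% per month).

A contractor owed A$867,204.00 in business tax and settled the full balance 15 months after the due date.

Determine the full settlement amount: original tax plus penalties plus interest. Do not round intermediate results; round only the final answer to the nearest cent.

Penalty (uncapped): 15 × 1.75% × A$867,204.00 = A$227,641.05; cap = 10% × A$867,204.00 = A$86,720.40 → penalty = A$86,720.40
Interest: A$867,204.00 × ((1 + 0.01)^15 − 1) = A$867,204.00 × 0.1609690… = A$139,592.9220…
Total = A$867,204.00 + A$86,720.4000 + A$139,592.9220… = A$1,093,517.32

A$1,093,517.32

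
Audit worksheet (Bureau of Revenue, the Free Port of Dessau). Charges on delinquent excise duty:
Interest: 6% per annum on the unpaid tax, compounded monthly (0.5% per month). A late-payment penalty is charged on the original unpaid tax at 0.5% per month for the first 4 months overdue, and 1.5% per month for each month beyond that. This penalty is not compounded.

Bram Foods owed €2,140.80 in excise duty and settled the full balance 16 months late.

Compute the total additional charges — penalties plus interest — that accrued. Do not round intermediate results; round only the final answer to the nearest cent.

Penalty, months 1–4: 4 × 0.5% × €2,140.80 = €42.82…
Penalty, months 5–16: 12 × 1.5% × €2,140.80 = €385.34…
Interest: €2,140.80 × ((1 + 0.005)^16 − 1) = €2,140.80 × 0.0830712… = €177.8387…
Penalties + interest = €428.1600 + €177.8387… = €606.00

€606.00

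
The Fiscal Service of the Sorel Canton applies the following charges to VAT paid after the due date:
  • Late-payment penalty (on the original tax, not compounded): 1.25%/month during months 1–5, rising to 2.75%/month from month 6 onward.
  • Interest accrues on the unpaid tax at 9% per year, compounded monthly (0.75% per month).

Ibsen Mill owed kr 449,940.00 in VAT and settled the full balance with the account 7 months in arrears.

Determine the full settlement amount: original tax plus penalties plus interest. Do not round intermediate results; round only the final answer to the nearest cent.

Penalty, months 1–5: 5 × 1.25% × kr 449,940.00 = kr 28,121.25
Penalty, months 6–7: 2 × 2.75% × kr 449,940.00 = kr 24,746.70
Interest: kr 449,940.00 × ((1 + 0.0075)^7 − 1) = kr 449,940.00 × 0.0536961… = kr 24,160.0353…
Total = kr 449,940.00 + kr 52,867.9500 + kr 24,160.0353… = kr 526,967.99

kr 526,967.99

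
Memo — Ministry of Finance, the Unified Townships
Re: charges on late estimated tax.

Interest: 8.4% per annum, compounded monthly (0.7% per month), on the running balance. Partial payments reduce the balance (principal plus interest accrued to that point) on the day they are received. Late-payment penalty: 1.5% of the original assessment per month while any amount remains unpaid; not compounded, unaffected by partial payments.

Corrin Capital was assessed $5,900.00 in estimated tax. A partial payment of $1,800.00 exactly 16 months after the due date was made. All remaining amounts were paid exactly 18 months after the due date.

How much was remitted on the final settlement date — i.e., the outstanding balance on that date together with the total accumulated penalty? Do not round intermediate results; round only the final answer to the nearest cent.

Balance at month 16: $5,900.0000 × (1 + 0.007)^16 = $6,596.6515…
After $1,800.00 payment: $6,596.6515… − $1,800.00 = $4,796.6515…
Balance at month 18: $4,796.6515… × (1 + 0.007)^2 = $4,864.0396…
Penalty: 18 × 1.5% × $5,900.00 = $1,593.00
Final settlement = outstanding balance + penalty = $4,864.0396… + $1,593.00 = $6,457.04

$6,457.04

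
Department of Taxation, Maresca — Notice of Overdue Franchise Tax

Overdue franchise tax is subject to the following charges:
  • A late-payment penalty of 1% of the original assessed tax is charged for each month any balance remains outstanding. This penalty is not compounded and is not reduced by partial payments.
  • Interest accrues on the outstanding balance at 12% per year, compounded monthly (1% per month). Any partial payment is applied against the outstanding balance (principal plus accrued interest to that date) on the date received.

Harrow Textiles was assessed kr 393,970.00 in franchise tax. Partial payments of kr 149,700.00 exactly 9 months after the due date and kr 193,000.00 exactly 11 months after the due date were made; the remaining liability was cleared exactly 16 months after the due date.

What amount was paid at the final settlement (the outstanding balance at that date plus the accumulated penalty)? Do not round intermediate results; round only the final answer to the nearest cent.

Balance at month 9: kr 393,970.0000 × (1 + 0.01)^9 = kr 430,879.1869…
After kr 149,700.00 payment: kr 430,879.1869… − kr 149,700.00 = kr 281,179.1869…
Balance at month 11: kr 281,179.1869… × (1 + 0.01)^2 = kr 286,830.8885…
After kr 193,000.00 payment: kr 286,830.8885… − kr 193,000.00 = kr 93,830.8885…
Balance at month 16: kr 93,830.8885… × (1 + 0.01)^5 = kr 98,617.2069…
Penalty: 16 × 1% × kr 393,970.00 = kr 63,035.20
Final settlement = outstanding balance + penalty = kr 98,617.2069… + kr 63,035.20 = kr 161,652.41

kr 161,652.41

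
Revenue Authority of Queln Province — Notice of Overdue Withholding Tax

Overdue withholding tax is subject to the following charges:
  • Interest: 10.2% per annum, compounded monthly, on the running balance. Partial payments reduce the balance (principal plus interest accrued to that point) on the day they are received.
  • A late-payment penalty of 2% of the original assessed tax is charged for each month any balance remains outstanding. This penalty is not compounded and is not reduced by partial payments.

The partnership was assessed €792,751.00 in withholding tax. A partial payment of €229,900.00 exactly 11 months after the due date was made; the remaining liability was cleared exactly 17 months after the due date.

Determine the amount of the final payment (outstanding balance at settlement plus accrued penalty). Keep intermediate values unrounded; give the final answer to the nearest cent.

€943,092.66

Monthly rate = 10.2% ÷ 12 = 0.85%
Balance at month 11: €792,751.0000 × (1 + 0.0085)^11 = €870,105.1247…
After €229,900.00 payment: €870,105.1247… − €229,900.00 = €640,205.1247…
Balance at month 17: €640,205.1247… × (1 + 0.0085)^6 = €673,557.3220…
Penalty: 17 × 2% × €792,751.00 = €269,535.34
Final settlement = outstanding balance + penalty = €673,557.3220… + €269,535.34 = €943,092.66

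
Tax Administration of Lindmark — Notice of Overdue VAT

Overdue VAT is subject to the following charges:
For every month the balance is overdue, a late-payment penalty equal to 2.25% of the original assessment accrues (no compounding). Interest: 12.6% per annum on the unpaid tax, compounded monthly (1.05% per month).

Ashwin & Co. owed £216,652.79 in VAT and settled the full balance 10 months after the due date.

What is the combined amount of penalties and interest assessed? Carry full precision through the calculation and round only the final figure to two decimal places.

Late-payment penalty: 10 × 2.25% × £216,652.79 = £48,746.88…
Interest: £216,652.79 × ((1 + 0.0105)^10 − 1) = £216,652.79 × 0.1101028… = £23,854.0680…
Penalties + interest = £48,746.8778… + £23,854.0680… = £72,600.95

£72,600.95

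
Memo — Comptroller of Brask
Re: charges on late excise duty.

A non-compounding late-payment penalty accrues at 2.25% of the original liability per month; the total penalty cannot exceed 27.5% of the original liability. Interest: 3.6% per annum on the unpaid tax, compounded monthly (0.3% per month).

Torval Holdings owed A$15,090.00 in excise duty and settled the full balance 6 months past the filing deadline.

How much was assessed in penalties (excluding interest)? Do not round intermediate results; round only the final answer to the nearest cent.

A$2,037.15

Penalty: 6 × 2.25% × A$15,090.00 = A$2,037.15 (below the 27.5% cap of A$4,149.75)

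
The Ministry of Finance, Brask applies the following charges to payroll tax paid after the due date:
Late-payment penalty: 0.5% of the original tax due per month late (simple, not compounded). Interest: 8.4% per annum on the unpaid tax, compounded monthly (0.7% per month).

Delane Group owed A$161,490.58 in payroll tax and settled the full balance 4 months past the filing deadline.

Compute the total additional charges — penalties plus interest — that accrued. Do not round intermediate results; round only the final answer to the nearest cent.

A$7,799.25

Late-payment penalty: 4 × 0.5% × A$161,490.58 = A$3,229.81…
Interest: A$161,490.58 × ((1 + 0.007)^4 − 1) = A$161,490.58 × 0.0282954… = A$4,569.4364…
Penalties + interest = A$3,229.8116 + A$4,569.4364… = A$7,799.25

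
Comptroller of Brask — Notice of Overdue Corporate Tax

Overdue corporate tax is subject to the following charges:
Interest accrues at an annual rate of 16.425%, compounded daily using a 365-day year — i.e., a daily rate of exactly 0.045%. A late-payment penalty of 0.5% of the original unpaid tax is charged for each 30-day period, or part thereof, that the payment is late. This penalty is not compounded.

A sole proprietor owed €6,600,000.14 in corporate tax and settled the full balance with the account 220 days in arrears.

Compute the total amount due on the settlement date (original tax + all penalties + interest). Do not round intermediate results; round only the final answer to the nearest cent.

Penalty periods: ⌈220/30⌉ = 8; penalty = 8 × 0.5% × €6,600,000.14 = €264,000.01…
Interest: €6,600,000.14 × ((1 + 0.00045)^220 − 1) = €6,600,000.14 × 0.10404171… = €686,675.3278…
Total = €6,600,000.14 + €264,000.0056 + €686,675.3278… = €7,550,675.47

€7,550,675.47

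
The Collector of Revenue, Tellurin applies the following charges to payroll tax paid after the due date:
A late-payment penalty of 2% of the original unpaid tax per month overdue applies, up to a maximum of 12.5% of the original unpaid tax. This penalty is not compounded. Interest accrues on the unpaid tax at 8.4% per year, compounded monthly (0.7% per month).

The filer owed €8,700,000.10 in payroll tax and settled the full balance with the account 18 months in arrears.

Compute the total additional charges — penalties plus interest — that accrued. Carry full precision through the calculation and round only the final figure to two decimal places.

Penalty (uncapped): 18 × 2% × €8,700,000.10 = €3,132,000.04…; cap = 12.5% × €8,700,000.10 = €1,087,500.01… → penalty = €1,087,500.01…
Interest: €8,700,000.10 × ((1 + 0.007)^18 − 1) = €8,700,000.10 × 0.1337844… = €1,163,924.1305…
Penalties + interest = €1,087,500.0125 + €1,163,924.1305… = €2,251,424.14

€2,251,424.14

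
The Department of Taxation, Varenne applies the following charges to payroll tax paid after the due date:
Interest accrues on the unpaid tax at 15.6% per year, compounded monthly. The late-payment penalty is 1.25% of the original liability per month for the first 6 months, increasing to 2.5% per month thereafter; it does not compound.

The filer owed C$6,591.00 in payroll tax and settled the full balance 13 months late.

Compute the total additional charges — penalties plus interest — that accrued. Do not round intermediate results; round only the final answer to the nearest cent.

C$2,852.79

Penalty, months 1–6: 6 × 1.25% × C$6,591.00 = C$494.33…
Penalty, months 7–13: 7 × 2.5% × C$6,591.00 = C$1,153.43…
Interest (15.6%/yr ÷ 12 = 1.3%/month): C$6,591.00 × ((1 + 0.013)^13 − 1) = C$1,205.0408…
Penalties + interest = C$1,647.7500 + C$1,205.0408… = C$2,852.79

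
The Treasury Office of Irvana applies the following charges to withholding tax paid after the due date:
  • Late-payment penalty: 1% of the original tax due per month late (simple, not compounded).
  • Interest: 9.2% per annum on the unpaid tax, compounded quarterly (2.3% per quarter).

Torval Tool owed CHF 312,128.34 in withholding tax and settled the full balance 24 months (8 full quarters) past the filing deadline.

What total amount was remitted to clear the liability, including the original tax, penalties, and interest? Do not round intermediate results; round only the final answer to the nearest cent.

CHF 449,312.90

Late-payment penalty: 24 × 1% × CHF 312,128.34 = CHF 74,910.80…
Interest: CHF 312,128.34 × ((1 + 0.023)^8 − 1) = CHF 312,128.34 × 0.1995133… = CHF 62,273.7568…
Total = CHF 312,128.34 + CHF 74,910.8016 + CHF 62,273.7568… = CHF 449,312.90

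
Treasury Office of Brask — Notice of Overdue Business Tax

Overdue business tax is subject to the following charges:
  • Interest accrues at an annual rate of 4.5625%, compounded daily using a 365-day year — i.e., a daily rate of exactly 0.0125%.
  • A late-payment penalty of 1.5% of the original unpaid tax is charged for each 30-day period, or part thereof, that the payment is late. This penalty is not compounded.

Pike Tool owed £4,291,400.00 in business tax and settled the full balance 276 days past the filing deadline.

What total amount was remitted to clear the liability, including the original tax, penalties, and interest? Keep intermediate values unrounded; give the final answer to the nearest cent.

£5,085,737.27

Penalty periods: ⌈276/30⌉ = 10; penalty = 10 × 1.5% × £4,291,400.00 = £643,710.00
Interest: £4,291,400.00 × ((1 + 0.000125)^276 − 1) = £4,291,400.00 × 0.03509980… = £150,627.2672…
Total = £4,291,400.00 + £643,710.0000 + £150,627.2672… = £5,085,737.27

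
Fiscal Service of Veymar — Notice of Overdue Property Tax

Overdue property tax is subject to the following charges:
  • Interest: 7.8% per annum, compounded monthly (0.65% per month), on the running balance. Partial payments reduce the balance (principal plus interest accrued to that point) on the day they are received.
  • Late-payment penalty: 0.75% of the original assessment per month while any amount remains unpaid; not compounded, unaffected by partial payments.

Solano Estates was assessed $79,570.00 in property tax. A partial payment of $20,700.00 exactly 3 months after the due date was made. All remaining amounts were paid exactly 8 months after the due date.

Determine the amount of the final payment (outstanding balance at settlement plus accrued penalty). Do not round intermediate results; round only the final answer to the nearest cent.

$67,195.65

Balance at month 3: $79,570.0000 × (1 + 0.0065)^3 = $81,131.7223…
After $20,700.00 payment: $81,131.7223… − $20,700.00 = $60,431.7223…
Balance at month 8: $60,431.7223… × (1 + 0.0065)^5 = $62,421.4522…
Penalty: 8 × 0.75% × $79,570.00 = $4,774.20
Final settlement = outstanding balance + penalty = $62,421.4522… + $4,774.20 = $67,195.65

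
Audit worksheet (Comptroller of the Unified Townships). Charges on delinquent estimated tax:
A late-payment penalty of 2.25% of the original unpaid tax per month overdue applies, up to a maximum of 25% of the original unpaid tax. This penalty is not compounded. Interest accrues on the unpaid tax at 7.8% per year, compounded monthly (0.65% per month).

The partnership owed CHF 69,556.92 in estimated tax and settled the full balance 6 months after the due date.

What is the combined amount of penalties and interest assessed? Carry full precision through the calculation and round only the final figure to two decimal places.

CHF 12,147.37

Penalty: 6 × 2.25% × CHF 69,556.92 = CHF 9,390.18… (below the 25% cap of CHF 17,389.23)
Interest: CHF 69,556.92 × ((1 + 0.0065)^6 − 1) = CHF 69,556.92 × 0.0396393… = CHF 2,757.1855…
Penalties + interest = CHF 9,390.1842 + CHF 2,757.1855… = CHF 12,147.37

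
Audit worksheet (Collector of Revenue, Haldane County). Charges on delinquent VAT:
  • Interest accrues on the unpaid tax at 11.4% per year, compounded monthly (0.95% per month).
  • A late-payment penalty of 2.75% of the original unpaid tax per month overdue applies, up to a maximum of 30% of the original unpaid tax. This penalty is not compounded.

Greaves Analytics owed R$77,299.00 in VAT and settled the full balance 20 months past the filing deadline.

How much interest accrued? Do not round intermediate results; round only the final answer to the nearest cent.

Interest: R$77,299.00 × ((1 + 0.0095)^20 − 1) = R$77,299.00 × 0.2081656… = R$16,090.9926…

R$16,090.99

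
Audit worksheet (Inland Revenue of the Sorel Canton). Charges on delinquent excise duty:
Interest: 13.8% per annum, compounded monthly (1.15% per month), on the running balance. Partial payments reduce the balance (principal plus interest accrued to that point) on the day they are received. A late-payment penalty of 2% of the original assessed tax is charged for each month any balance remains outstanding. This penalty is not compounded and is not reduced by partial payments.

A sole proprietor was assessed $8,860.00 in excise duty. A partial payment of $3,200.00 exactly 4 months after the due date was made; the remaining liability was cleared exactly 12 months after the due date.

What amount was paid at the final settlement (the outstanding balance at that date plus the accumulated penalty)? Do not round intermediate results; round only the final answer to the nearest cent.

Balance at month 4: $8,860.0000 × (1 + 0.0115)^4 = $9,274.6445…
After $3,200.00 payment: $9,274.6445… − $3,200.00 = $6,074.6445…
Balance at month 12: $6,074.6445… × (1 + 0.0115)^8 = $6,656.5310…
Penalty: 12 × 2% × $8,860.00 = $2,126.40
Final settlement = outstanding balance + penalty = $6,656.5310… + $2,126.40 = $8,782.93

$8,782.93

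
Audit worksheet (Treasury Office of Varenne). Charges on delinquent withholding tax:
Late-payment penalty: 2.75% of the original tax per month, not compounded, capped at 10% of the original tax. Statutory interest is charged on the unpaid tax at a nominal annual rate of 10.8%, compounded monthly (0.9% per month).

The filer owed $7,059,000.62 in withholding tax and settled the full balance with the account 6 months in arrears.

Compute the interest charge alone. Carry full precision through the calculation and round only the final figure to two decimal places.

$389,866.34

Interest: $7,059,000.62 × ((1 + 0.009)^6 − 1) = $7,059,000.62 × 0.0552297… = $389,866.3367…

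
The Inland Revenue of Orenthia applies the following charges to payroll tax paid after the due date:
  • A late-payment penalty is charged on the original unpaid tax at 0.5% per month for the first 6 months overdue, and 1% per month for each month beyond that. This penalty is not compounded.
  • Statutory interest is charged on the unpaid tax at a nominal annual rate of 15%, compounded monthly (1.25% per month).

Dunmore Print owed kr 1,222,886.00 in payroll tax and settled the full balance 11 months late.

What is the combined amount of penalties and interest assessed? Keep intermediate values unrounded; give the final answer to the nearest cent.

kr 276,891.00

Penalty, months 1–6: 6 × 0.5% × kr 1,222,886.00 = kr 36,686.58
Penalty, months 7–11: 5 × 1% × kr 1,222,886.00 = kr 61,144.30
Interest: kr 1,222,886.00 × ((1 + 0.0125)^11 − 1) = kr 1,222,886.00 × 0.1464242… = kr 179,060.1226…
Penalties + interest = kr 97,830.8800 + kr 179,060.1226… = kr 276,891.00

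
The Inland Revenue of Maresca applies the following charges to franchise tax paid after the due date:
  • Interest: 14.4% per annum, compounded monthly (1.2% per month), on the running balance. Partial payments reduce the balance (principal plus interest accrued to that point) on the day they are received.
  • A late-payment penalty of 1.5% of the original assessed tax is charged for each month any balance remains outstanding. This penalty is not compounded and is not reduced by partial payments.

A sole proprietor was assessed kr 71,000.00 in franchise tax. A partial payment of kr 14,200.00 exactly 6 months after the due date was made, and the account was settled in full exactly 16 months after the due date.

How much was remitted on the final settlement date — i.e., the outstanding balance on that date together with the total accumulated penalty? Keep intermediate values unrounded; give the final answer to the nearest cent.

Balance at month 6: kr 71,000.0000 × (1 + 0.012)^6 = kr 76,267.8360…
After kr 14,200.00 payment: kr 76,267.8360… − kr 14,200.00 = kr 62,067.8360…
Balance at month 16: kr 62,067.8360… × (1 + 0.012)^10 = kr 69,931.3204…
Penalty: 16 × 1.5% × kr 71,000.00 = kr 17,040.00
Final settlement = outstanding balance + penalty = kr 69,931.3204… + kr 17,040.00 = kr 86,971.32

kr 86,971.32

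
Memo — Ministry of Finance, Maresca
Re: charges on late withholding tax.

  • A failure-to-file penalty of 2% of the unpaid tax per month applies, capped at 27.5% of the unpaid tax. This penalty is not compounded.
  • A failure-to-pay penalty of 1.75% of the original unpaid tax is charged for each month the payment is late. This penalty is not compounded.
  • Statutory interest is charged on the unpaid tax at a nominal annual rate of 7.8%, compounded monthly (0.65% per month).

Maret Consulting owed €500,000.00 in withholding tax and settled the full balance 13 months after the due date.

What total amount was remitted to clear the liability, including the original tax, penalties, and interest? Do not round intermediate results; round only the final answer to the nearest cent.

€787,687.67

Failure-to-file: 13 × 2% × €500,000.00 = €130,000.00 (under the 27.5% cap)
Failure-to-pay penalty = 1.75% × €500,000.00 × 13 mo = €113,750.00
Interest: €500,000.00 × ((1 + 0.0065)^13 − 1) = €500,000.00 × 0.0878753… = €43,937.6671…
Total = €500,000.00 + €243,750.0000 + €43,937.6671… = €787,687.67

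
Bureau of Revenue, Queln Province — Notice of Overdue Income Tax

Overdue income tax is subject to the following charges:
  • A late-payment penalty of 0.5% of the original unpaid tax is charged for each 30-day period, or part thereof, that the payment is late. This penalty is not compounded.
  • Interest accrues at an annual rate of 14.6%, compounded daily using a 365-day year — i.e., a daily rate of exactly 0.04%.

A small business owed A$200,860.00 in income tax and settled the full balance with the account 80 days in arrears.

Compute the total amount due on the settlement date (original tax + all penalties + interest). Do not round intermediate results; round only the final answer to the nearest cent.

Penalty periods: ⌈80/30⌉ = 3; penalty = 3 × 0.5% × A$200,860.00 = A$3,012.90
Interest: A$200,860.00 × ((1 + 0.0004)^80 − 1) = A$200,860.00 × 0.03251090… = A$6,530.1392…
Total = A$200,860.00 + A$3,012.9000 + A$6,530.1392… = A$210,403.04

A$210,403.04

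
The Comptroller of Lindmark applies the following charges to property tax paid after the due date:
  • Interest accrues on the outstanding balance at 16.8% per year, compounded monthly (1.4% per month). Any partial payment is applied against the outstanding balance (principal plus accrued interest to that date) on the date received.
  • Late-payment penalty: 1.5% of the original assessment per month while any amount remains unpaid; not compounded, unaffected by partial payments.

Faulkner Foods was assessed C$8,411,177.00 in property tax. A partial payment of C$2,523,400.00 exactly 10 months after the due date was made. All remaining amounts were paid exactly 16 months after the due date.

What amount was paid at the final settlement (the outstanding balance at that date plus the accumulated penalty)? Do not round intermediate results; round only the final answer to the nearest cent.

Balance at month 10: C$8,411,177.0000 × (1 + 0.014)^10 = C$9,665,767.0029…
After C$2,523,400.00 payment: C$9,665,767.0029… − C$2,523,400.00 = C$7,142,367.0029…
Balance at month 16: C$7,142,367.0029… × (1 + 0.014)^6 = C$7,763,720.5020…
Penalty: 16 × 1.5% × C$8,411,177.00 = C$2,018,682.48
Final settlement = outstanding balance + penalty = C$7,763,720.5020… + C$2,018,682.48 = C$9,782,402.98

C$9,782,402.98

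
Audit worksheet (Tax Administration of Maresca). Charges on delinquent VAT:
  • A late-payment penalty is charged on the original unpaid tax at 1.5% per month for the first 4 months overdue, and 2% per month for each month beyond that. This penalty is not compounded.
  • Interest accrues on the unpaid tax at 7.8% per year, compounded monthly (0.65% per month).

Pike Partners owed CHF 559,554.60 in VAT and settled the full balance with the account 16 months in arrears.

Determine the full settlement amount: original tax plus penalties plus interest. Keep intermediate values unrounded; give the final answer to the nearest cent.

Penalty, months 1–4: 4 × 1.5% × CHF 559,554.60 = CHF 33,573.28…
Penalty, months 5–16: 12 × 2% × CHF 559,554.60 = CHF 134,293.10…
Interest: CHF 559,554.60 × ((1 + 0.0065)^16 − 1) = CHF 559,554.60 × 0.1092271… = CHF 61,118.5207…
Total = CHF 559,554.60 + CHF 167,866.3800 + CHF 61,118.5207… = CHF 788,539.50

CHF 788,539.50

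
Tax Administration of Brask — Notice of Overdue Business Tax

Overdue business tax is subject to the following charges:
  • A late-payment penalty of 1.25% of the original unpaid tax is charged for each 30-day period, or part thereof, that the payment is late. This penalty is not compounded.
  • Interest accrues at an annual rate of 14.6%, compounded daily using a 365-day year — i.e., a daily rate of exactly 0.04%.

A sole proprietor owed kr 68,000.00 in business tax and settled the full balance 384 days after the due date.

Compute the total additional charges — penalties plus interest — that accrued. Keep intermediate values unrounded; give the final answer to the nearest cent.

Penalty periods: ⌈384/30⌉ = 13; penalty = 13 × 1.25% × kr 68,000.00 = kr 11,050.00
Interest: kr 68,000.00 × ((1 + 0.0004)^384 − 1) = kr 68,000.00 × 0.16598857… = kr 11,287.2230…
Penalties + interest = kr 11,050.0000 + kr 11,287.2230… = kr 22,337.22

kr 22,337.22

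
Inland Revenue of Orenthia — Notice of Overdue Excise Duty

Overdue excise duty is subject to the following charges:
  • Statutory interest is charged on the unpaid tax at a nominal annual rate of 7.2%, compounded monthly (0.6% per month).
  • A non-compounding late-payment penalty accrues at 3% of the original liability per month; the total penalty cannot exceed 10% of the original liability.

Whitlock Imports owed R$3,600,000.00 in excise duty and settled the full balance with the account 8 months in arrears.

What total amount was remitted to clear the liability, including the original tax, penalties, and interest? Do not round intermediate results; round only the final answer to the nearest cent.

Penalty (uncapped): 8 × 3% × R$3,600,000.00 = R$864,000.00; cap = 10% × R$3,600,000.00 = R$360,000.00 → penalty = R$360,000.00
Interest: R$3,600,000.00 × ((1 + 0.006)^8 − 1) = R$3,600,000.00 × 0.0490202… = R$176,472.6738…
Total = R$3,600,000.00 + R$360,000.0000 + R$176,472.6738… = R$4,136,472.67

R$4,136,472.67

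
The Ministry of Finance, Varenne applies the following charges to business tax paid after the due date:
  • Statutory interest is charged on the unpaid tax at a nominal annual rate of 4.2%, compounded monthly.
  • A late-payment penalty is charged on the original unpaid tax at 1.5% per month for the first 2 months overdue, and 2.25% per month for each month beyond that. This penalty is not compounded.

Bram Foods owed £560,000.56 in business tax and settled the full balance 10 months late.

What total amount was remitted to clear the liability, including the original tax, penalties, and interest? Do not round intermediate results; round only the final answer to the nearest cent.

£697,512.30

Penalty, months 1–2: 2 × 1.5% × £560,000.56 = £16,800.02…
Penalty, months 3–10: 8 × 2.25% × £560,000.56 = £100,800.10…
Interest (4.2%/yr ÷ 12 = 0.35%/month): £560,000.56 × ((1 + 0.0035)^10 − 1) = £19,911.6188…
Total = £560,000.56 + £117,600.1176 + £19,911.6188… = £697,512.30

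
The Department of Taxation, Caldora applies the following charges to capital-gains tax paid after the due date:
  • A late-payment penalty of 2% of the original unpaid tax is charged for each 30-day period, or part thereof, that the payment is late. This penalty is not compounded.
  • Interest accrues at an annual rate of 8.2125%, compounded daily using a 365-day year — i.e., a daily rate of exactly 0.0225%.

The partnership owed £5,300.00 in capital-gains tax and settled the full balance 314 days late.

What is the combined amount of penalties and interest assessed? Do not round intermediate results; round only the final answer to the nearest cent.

Penalty periods: ⌈314/30⌉ = 11; penalty = 11 × 2% × £5,300.00 = £1,166.00
Interest: £5,300.00 × ((1 + 0.000225)^314 − 1) = £5,300.00 × 0.07319701… = £387.9442…
Penalties + interest = £1,166.0000 + £387.9442… = £1,553.94

£1,553.94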